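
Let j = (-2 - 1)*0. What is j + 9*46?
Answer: 414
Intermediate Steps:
j = 0 (j = -3*0 = 0)
j + 9*46 = 0 + 9*46 = 0 + 414 = 414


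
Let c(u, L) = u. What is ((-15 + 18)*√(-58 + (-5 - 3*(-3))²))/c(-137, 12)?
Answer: -3*I*√42/137 ≈ -0.14191*I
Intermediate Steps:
((-15 + 18)*√(-58 + (-5 - 3*(-3))²))/c(-137, 12) = ((-15 + 18)*√(-58 + (-5 - 3*(-3))²))/(-137) = (3*√(-58 + (-5 + 9)²))*(-1/137) = (3*√(-58 + 4²))*(-1/137) = (3*√(-58 + 16))*(-1/137) = (3*√(-42))*(-1/137) = (3*(I*√42))*(-1/137) = (3*I*√42)*(-1/137) = -3*I*√42/137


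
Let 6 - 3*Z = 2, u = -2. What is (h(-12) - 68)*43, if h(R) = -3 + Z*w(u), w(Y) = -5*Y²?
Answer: -12599/3 ≈ -4199.7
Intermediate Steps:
Z = 4/3 (Z = 2 - ⅓*2 = 2 - ⅔ = 4/3 ≈ 1.3333)
h(R) = -89/3 (h(R) = -3 + 4*(-5*(-2)²)/3 = -3 + 4*(-5*4)/3 = -3 + (4/3)*(-20) = -3 - 80/3 = -89/3)
(h(-12) - 68)*43 = (-89/3 - 68)*43 = -293/3*43 = -12599/3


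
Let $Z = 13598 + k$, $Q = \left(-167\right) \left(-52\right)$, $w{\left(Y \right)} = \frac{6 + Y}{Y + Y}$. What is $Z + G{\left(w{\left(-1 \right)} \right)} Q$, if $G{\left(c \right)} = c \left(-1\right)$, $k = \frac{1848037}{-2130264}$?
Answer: $\frac{75213513275}{2130264} \approx 35307.0$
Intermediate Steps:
$k = - \frac{1848037}{2130264}$ ($k = 1848037 \left(- \frac{1}{2130264}\right) = - \frac{1848037}{2130264} \approx -0.86752$)
$w{\left(Y \right)} = \frac{6 + Y}{2 Y}$
$G{\left(c \right)} = - c$
$Q = 8684$
$Z = \frac{28965481835}{2130264}$ ($Z = 13598 - \frac{1848037}{2130264} = \frac{28965481835}{2130264} \approx 13597.0$)
$Z + G{\left(w{\left(-1 \right)} \right)} Q = \frac{28965481835}{2130264} + - \frac{6 - 1}{2 \left(-1\right)} 8684 = \frac{28965481835}{2130264} + - \frac{\left(-1\right) 5}{2} \cdot 8684 = \frac{28965481835}{2130264} + \left(-1\right) \left(- \frac{5}{2}\right) 8684 = \frac{28965481835}{2130264} + \frac{5}{2} \cdot 8684 = \frac{28965481835}{2130264} + 21710 = \frac{75213513275}{2130264}$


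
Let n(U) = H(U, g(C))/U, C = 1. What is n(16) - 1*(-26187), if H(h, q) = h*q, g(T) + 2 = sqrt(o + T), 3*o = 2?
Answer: 26185 + sqrt(15)/3 ≈ 26186.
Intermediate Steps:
o = 2/3 (o = (1/3)*2 = 2/3 ≈ 0.66667)
g(T) = -2 + sqrt(2/3 + T)
n(U) = -2 + sqrt(15)/3 (n(U) = (U*(-2 + sqrt(6 + 9*1)/3))/U = (U*(-2 + sqrt(6 + 9)/3))/U = (U*(-2 + sqrt(15)/3))/U = -2 + sqrt(15)/3)
n(16) - 1*(-26187) = (-2 + sqrt(15)/3) - 1*(-26187) = (-2 + sqrt(15)/3) + 26187 = 26185 + sqrt(15)/3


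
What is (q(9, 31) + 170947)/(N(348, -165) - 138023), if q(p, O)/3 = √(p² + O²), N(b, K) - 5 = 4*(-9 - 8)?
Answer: -170947/138086 - 3*√1042/138086 ≈ -1.2387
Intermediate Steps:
N(b, K) = -63 (N(b, K) = 5 + 4*(-9 - 8) = 5 + 4*(-17) = 5 - 68 = -63)
q(p, O) = 3*√(O² + p²) (q(p, O) = 3*√(p² + O²) = 3*√(O² + p²))
(q(9, 31) + 170947)/(N(348, -165) - 138023) = (3*√(31² + 9²) + 170947)/(-63 - 138023) = (3*√(961 + 81) + 170947)/(-138086) = (3*√1042 + 170947)*(-1/138086) = (170947 + 3*√1042)*(-1/138086) = -170947/138086 - 3*√1042/138086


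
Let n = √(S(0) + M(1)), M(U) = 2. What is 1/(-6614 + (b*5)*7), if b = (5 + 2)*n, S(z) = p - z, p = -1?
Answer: -1/6369 ≈ -0.00015701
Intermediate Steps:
S(z) = -1 - z
n = 1 (n = √((-1 - 1*0) + 2) = √((-1 + 0) + 2) = √(-1 + 2) = √1 = 1)
b = 7 (b = (5 + 2)*1 = 7*1 = 7)
1/(-6614 + (b*5)*7) = 1/(-6614 + (7*5)*7) = 1/(-6614 + 35*7) = 1/(-6614 + 245) = 1/(-6369) = -1/6369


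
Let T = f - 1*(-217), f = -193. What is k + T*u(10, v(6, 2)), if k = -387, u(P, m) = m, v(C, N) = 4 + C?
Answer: -147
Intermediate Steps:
T = 24 (T = -193 - 1*(-217) = -193 + 217 = 24)
k + T*u(10, v(6, 2)) = -387 + 24*(4 + 6) = -387 + 24*10 = -387 + 240 = -147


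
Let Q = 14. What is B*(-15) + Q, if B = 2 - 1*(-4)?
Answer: -76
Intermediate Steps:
B = 6 (B = 2 + 4 = 6)
B*(-15) + Q = 6*(-15) + 14 = -90 + 14 = -76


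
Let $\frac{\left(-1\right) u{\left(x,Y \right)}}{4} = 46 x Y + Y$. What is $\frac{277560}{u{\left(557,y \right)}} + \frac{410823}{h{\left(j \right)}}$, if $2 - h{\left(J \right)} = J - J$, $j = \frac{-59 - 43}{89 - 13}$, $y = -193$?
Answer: $\frac{75245113351}{366314} \approx 2.0541 \cdot 10^{5}$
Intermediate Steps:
$j = - \frac{51}{38}$ ($j = - \frac{102}{76} = \left(-102\right) \frac{1}{76} = - \frac{51}{38} \approx -1.3421$)
$u{\left(x,Y \right)} = - 4 Y - 184 Y x$ ($u{\left(x,Y \right)} = - 4 \left(46 x Y + Y\right) = - 4 \left(46 Y x + Y\right) = - 4 \left(Y + 46 Y x\right) = - 4 Y - 184 Y x$)
$h{\left(J \right)} = 2$ ($h{\left(J \right)} = 2 - \left(J - J\right) = 2 - 0 = 2 + 0 = 2$)
$\frac{277560}{u{\left(557,y \right)}} + \frac{410823}{h{\left(j \right)}} = \frac{277560}{\left(-4\right) \left(-193\right) \left(1 + 46 \cdot 557\right)} + \frac{410823}{2} = \frac{277560}{\left(-4\right) \left(-193\right) \left(1 + 25622\right)} + 410823 \cdot \frac{1}{2} = \frac{277560}{\left(-4\right) \left(-193\right) 25623} + \frac{410823}{2} = \frac{277560}{19780956} + \frac{410823}{2} = 277560 \cdot \frac{1}{19780956} + \frac{410823}{2} = \frac{2570}{183157} + \frac{410823}{2} = \frac{75245113351}{366314}$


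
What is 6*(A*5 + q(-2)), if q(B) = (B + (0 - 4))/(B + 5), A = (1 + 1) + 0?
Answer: 48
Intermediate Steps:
A = 2 (A = 2 + 0 = 2)
q(B) = (-4 + B)/(5 + B) (q(B) = (B - 4)/(5 + B) = (-4 + B)/(5 + B))
6*(A*5 + q(-2)) = 6*(2*5 + (-4 - 2)/(5 - 2)) = 6*(10 - 6/3) = 6*(10 + (1/3)*(-6)) = 6*(10 - 2) = 6*8 = 48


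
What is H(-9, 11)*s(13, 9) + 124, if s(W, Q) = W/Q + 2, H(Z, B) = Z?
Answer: 93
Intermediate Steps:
s(W, Q) = 2 + W/Q (s(W, Q) = W/Q + 2 = 2 + W/Q)
H(-9, 11)*s(13, 9) + 124 = -9*(2 + 13/9) + 124 = -9*31/9 + 124 = -31 + 124 = 93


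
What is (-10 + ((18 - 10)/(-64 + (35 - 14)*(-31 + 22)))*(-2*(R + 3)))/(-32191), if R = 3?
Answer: 2434/8144323 ≈ 0.00029886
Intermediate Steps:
(-10 + ((18 - 10)/(-64 + (35 - 14)*(-31 + 22)))*(-2*(R + 3)))/(-32191) = (-10 + ((18 - 10)/(-64 + (35 - 14)*(-31 + 22)))*(-2*(3 + 3)))/(-32191) = (-10 + (8/(-64 + 21*(-9)))*(-2*6))*(-1/32191) = (-10 + (8/(-64 - 189))*(-12))*(-1/32191) = (-10 + (8/(-253))*(-12))*(-1/32191) = (-10 + (8*(-1/253))*(-12))*(-1/32191) = (-10 - 8/253*(-12))*(-1/32191) = (-10 + 96/253)*(-1/32191) = -2434/253*(-1/32191) = 2434/8144323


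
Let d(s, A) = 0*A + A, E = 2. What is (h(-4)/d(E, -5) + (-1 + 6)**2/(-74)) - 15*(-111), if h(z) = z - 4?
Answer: 616517/370 ≈ 1666.3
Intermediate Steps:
h(z) = -4 + z
d(s, A) = A (d(s, A) = 0 + A = A)
(h(-4)/d(E, -5) + (-1 + 6)**2/(-74)) - 15*(-111) = ((-4 - 4)/(-5) + (-1 + 6)**2/(-74)) - 15*(-111) = (-8*(-1/5) + 5**2*(-1/74)) + 1665 = (8/5 + 25*(-1/74)) + 1665 = (8/5 - 25/74) + 1665 = 467/370 + 1665 = 616517/370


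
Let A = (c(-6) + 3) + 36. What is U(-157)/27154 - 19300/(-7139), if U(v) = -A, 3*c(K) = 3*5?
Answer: 261879042/96926203 ≈ 2.7018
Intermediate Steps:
c(K) = 5 (c(K) = (3*5)/3 = (1/3)*15 = 5)
A = 44 (A = (5 + 3) + 36 = 8 + 36 = 44)
U(v) = -44 (U(v) = -1*44 = -44)
U(-157)/27154 - 19300/(-7139) = -44/27154 - 19300/(-7139) = -44*1/27154 - 19300*(-1/7139) = -22/13577 + 19300/7139 = 261879042/96926203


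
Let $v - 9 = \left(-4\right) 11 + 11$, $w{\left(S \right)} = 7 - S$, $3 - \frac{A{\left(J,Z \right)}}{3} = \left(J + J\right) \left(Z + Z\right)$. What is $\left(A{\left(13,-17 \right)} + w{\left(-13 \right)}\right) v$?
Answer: $-64344$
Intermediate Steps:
$A{\left(J,Z \right)} = 9 - 12 J Z$ ($A{\left(J,Z \right)} = 9 - 3 \left(J + J\right) \left(Z + Z\right) = 9 - 3 \cdot 2 J 2 Z = 9 - 3 \cdot 4 J Z = 9 - 12 J Z$)
$v = -24$ ($v = 9 + \left(\left(-4\right) 11 + 11\right) = 9 + \left(-44 + 11\right) = 9 - 33 = -24$)
$\left(A{\left(13,-17 \right)} + w{\left(-13 \right)}\right) v = \left(\left(9 - 156 \left(-17\right)\right) + \left(7 - -13\right)\right) \left(-24\right) = \left(\left(9 + 2652\right) + \left(7 + 13\right)\right) \left(-24\right) = \left(2661 + 20\right) \left(-24\right) = 2681 \left(-24\right) = -64344$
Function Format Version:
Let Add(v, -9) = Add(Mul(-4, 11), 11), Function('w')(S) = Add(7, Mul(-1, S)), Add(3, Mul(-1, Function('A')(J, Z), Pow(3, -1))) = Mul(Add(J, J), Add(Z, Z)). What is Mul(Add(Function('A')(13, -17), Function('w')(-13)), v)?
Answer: -64344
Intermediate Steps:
Function('A')(J, Z) = Add(9, Mul(-12, J, Z)) (Function('A')(J, Z) = Add(9, Mul(-3, Mul(Add(J, J), Add(Z, Z)))) = Add(9, Mul(-3, Mul(Mul(2, J), Mul(2, Z)))) = Add(9, Mul(-3, Mul(4, J, Z))) = Add(9, Mul(-12, J, Z)))
v = -24 (v = Add(9, Add(Mul(-4, 11), 11)) = Add(9, Add(-44, 11)) = Add(9, -33) = -24)
Mul(Add(Function('A')(13, -17), Function('w')(-13)), v) = Mul(Add(Add(9, Mul(-12, 13, -17)), Add(7, Mul(-1, -13))), -24) = Mul(Add(Add(9, 2652), Add(7, 13)), -24) = Mul(Add(2661, 20), -24) = Mul(2681, -24) = -64344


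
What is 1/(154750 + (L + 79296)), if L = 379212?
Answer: 1/613258 ≈ 1.6306e-6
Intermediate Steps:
1/(154750 + (L + 79296)) = 1/(154750 + (379212 + 79296)) = 1/(154750 + 458508) = 1/613258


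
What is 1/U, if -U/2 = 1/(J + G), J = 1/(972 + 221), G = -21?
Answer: 12526/1193 ≈ 10.500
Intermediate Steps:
J = 1/1193 ≈ 0.00083822
U = 1193/12526 (U = -2/(1/1193 - 21) = -2/(-25052/1193) = -2*(-1193/25052) = 1193/12526 ≈ 0.095242)
1/U = 1/(1193/12526) = 12526/1193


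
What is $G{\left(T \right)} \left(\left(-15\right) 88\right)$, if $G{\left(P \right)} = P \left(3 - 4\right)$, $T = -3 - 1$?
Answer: $-5280$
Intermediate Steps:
$T = -4$ ($T = -3 - 1 = -4$)
$G{\left(P \right)} = - P$ ($G{\left(P \right)} = P \left(-1\right) = - P$)
$G{\left(T \right)} \left(\left(-15\right) 88\right) = \left(-1\right) \left(-4\right) \left(\left(-15\right) 88\right) = 4 \left(-1320\right) = -5280$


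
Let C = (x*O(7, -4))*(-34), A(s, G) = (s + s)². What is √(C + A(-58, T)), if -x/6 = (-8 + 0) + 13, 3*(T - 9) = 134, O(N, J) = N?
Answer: 2*√5149 ≈ 143.51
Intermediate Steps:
T = 161/3 (T = 9 + (⅓)*134 = 9 + 134/3 = 161/3 ≈ 53.667)
A(s, G) = 4*s² (A(s, G) = (2*s)² = 4*s²)
x = -30 (x = -6*((-8 + 0) + 13) = -6*(-8 + 13) = -6*5 = -30)
C = 7140 (C = -30*7*(-34) = -210*(-34) = 7140)
√(C + A(-58, T)) = √(7140 + 4*(-58)²) = √(7140 + 4*3364) = √(7140 + 13456) = √20596 = 2*√5149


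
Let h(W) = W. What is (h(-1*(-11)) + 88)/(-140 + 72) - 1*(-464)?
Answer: 31453/68 ≈ 462.54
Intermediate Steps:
(h(-1*(-11)) + 88)/(-140 + 72) - 1*(-464) = (-1*(-11) + 88)/(-140 + 72) - 1*(-464) = (11 + 88)/(-68) + 464 = 99*(-1/68) + 464 = -99/68 + 464 = 31453/68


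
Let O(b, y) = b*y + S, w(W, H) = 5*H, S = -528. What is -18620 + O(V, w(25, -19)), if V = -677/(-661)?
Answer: -12721143/661 ≈ -19245.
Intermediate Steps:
V = 677/661 (V = -677*(-1/661) = 677/661 ≈ 1.0242)
O(b, y) = -528 + b*y (O(b, y) = b*y - 528 = -528 + b*y)
-18620 + O(V, w(25, -19)) = -18620 + (-528 + 677*(5*(-19))/661) = -18620 + (-528 + (677/661)*(-95)) = -18620 + (-528 - 64315/661) = -18620 - 413323/661 = -12721143/661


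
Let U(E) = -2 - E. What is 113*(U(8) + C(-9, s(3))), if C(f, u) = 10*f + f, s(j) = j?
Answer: -12317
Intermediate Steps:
C(f, u) = 11*f
113*(U(8) + C(-9, s(3))) = 113*((-2 - 1*8) + 11*(-9)) = 113*((-2 - 8) - 99) = 113*(-10 - 99) = 113*(-109) = -12317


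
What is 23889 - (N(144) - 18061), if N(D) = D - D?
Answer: 41950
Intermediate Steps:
N(D) = 0
23889 - (N(144) - 18061) = 23889 - (0 - 18061) = 23889 - 1*(-18061) = 23889 + 18061 = 41950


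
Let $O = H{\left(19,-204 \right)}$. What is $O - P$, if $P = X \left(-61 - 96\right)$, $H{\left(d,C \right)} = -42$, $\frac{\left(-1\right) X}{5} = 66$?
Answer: $-51852$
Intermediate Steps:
$X = -330$ ($X = \left(-5\right) 66 = -330$)
$O = -42$
$P = 51810$ ($P = - 330 \left(-61 - 96\right) = \left(-330\right) \left(-157\right) = 51810$)
$O - P = -42 - 51810 = -51852$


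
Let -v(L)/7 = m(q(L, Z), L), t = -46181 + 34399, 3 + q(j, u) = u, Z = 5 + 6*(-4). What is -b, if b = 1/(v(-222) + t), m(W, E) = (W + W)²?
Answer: 1/25334 ≈ 3.9473e-5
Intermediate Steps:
Z = -19 (Z = 5 - 24 = -19)
q(j, u) = -3 + u
t = -11782
m(W, E) = 4*W² (m(W, E) = (2*W)² = 4*W²)
v(L) = -13552 (v(L) = -28*(-3 - 19)² = -28*(-22)² = -28*484 = -7*1936 = -13552)
b = -1/25334 (b = 1/(-13552 - 11782) = 1/(-25334) = -1/25334 ≈ -3.9473e-5)
-b = -1*(-1/25334) = 1/25334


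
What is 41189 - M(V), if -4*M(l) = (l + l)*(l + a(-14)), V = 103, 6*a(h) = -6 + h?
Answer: 277931/6 ≈ 46322.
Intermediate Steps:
a(h) = -1 + h/6 (a(h) = (-6 + h)/6 = -1 + h/6)
M(l) = -l*(-10/3 + l)/2 (M(l) = -(l + l)*(l + (-1 + (1/6)*(-14)))/4 = -2*l*(l + (-1 - 7/3))/4 = -2*l*(l - 10/3)/4 = -2*l*(-10/3 + l)/4 = -l*(-10/3 + l)/2)
41189 - M(V) = 41189 - 103*(10 - 3*103)/6 = 41189 - 103*(10 - 309)/6 = 41189 - 103*(-299)/6 = 41189 - 1*(-30797/6) = 41189 + 30797/6 = 277931/6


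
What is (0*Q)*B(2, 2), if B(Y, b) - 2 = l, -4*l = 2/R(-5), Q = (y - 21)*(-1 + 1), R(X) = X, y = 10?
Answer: 0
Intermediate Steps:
Q = 0 (Q = (10 - 21)*(-1 + 1) = -11*0 = 0)
l = ⅒ (l = -1/(2*(-5)) = -(-1)/(2*5) = -¼*(-⅖) = ⅒ ≈ 0.10000)
B(Y, b) = 21/10 (B(Y, b) = 2 + ⅒ = 21/10)
(0*Q)*B(2, 2) = (0*0)*(21/10) = 0*(21/10) = 0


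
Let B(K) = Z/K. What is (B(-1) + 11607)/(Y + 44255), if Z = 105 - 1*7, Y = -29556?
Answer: 11509/14699 ≈ 0.78298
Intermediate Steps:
Z = 98 (Z = 105 - 7 = 98)
B(K) = 98/K
(B(-1) + 11607)/(Y + 44255) = (98/(-1) + 11607)/(-29556 + 44255) = (98*(-1) + 11607)/14699 = (-98 + 11607)*(1/14699) = 11509*(1/14699) = 11509/14699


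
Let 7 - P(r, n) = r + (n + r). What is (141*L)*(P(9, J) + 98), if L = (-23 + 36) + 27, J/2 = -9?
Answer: 592200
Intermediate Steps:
J = -18 (J = 2*(-9) = -18)
L = 40 (L = 13 + 27 = 40)
P(r, n) = 7 - n - 2*r (P(r, n) = 7 - (r + (n + r)) = 7 - (n + 2*r) = 7 + (-n - 2*r) = 7 - n - 2*r)
(141*L)*(P(9, J) + 98) = (141*40)*((7 - 1*(-18) - 2*9) + 98) = 5640*((7 + 18 - 18) + 98) = 5640*(7 + 98) = 5640*105 = 592200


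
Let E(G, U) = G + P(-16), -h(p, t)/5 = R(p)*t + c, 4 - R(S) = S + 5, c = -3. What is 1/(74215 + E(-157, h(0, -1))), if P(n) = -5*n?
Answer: 1/74138 ≈ 1.3488e-5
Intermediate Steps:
R(S) = -1 - S (R(S) = 4 - (S + 5) = 4 - (5 + S) = 4 + (-5 - S) = -1 - S)
h(p, t) = 15 - 5*t*(-1 - p) (h(p, t) = -5*((-1 - p)*t - 3) = -5*(t*(-1 - p) - 3) = -5*(-3 + t*(-1 - p)) = 15 - 5*t*(-1 - p))
E(G, U) = 80 + G (E(G, U) = G - 5*(-16) = G + 80 = 80 + G)
1/(74215 + E(-157, h(0, -1))) = 1/(74215 + (80 - 157)) = 1/(74215 - 77) = 1/74138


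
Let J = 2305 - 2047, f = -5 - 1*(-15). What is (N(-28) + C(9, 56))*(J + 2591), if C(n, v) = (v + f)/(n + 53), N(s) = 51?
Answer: 4598286/31 ≈ 1.4833e+5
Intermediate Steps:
f = 10 (f = -5 + 15 = 10)
J = 258
C(n, v) = (10 + v)/(53 + n) (C(n, v) = (v + 10)/(n + 53) = (10 + v)/(53 + n))
(N(-28) + C(9, 56))*(J + 2591) = (51 + (10 + 56)/(53 + 9))*(258 + 2591) = (51 + 66/62)*2849 = (51 + (1/62)*66)*2849 = (51 + 33/31)*2849 = (1614/31)*2849 = 4598286/31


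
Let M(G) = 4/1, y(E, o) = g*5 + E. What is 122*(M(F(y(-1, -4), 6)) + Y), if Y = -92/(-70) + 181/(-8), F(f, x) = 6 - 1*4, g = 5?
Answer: -295667/140 ≈ -2111.9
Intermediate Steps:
y(E, o) = 25 + E (y(E, o) = 5*5 + E = 25 + E)
F(f, x) = 2 (F(f, x) = 6 - 4 = 2)
Y = -5967/280 (Y = -92*(-1/70) + 181*(-⅛) = 46/35 - 181/8 = -5967/280 ≈ -21.311)
M(G) = 4 (M(G) = 4*1 = 4)
122*(M(F(y(-1, -4), 6)) + Y) = 122*(4 - 5967/280) = 122*(-4847/280) = -295667/140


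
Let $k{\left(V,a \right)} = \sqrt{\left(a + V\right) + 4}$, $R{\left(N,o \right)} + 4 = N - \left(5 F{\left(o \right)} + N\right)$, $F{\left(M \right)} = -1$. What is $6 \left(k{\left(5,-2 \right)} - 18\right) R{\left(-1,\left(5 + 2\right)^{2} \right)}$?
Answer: $-108 + 6 \sqrt{7} \approx -92.125$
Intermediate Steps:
$R{\left(N,o \right)} = 1$ ($R{\left(N,o \right)} = -4 + \left(N - \left(5 \left(-1\right) + N\right)\right) = -4 + \left(N - \left(-5 + N\right)\right) = -4 + 5 = 1$)
$k{\left(V,a \right)} = \sqrt{4 + V + a}$ ($k{\left(V,a \right)} = \sqrt{\left(V + a\right) + 4} = \sqrt{4 + V + a}$)
$6 \left(k{\left(5,-2 \right)} - 18\right) R{\left(-1,\left(5 + 2\right)^{2} \right)} = 6 \left(\sqrt{4 + 5 - 2} - 18\right) 1 = 6 \left(\sqrt{7} - 18\right) 1 = 6 \left(-18 + \sqrt{7}\right) 1 = 6 \left(-18 + \sqrt{7}\right) = -108 + 6 \sqrt{7}$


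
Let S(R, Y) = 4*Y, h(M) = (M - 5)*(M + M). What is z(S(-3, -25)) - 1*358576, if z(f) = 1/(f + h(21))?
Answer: -205105471/572 ≈ -3.5858e+5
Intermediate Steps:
h(M) = 2*M*(-5 + M) (h(M) = (-5 + M)*(2*M) = 2*M*(-5 + M))
z(f) = 1/(672 + f) (z(f) = 1/(f + 2*21*(-5 + 21)) = 1/(f + 2*21*16) = 1/(f + 672) = 1/(672 + f))
z(S(-3, -25)) - 1*358576 = 1/(672 + 4*(-25)) - 1*358576 = 1/(672 - 100) - 358576 = 1/572 - 358576 = -205105471/572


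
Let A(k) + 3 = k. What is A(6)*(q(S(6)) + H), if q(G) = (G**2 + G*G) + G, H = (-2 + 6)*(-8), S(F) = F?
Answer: 138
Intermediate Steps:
A(k) = -3 + k
H = -32 (H = 4*(-8) = -32)
q(G) = G + 2*G**2 (q(G) = (G**2 + G**2) + G = 2*G**2 + G = G + 2*G**2)
A(6)*(q(S(6)) + H) = (-3 + 6)*(6*(1 + 2*6) - 32) = 3*(6*(1 + 12) - 32) = 3*(6*13 - 32) = 3*(78 - 32) = 3*46 = 138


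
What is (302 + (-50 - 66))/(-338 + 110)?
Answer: -31/38 ≈ -0.81579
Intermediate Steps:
(302 + (-50 - 66))/(-338 + 110) = (302 - 116)/(-228) = 186*(-1/228) = -31/38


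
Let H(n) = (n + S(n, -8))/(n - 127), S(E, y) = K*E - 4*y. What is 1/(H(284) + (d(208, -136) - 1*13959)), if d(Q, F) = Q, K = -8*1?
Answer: -157/2160863 ≈ -7.2656e-5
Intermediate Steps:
K = -8
S(E, y) = -8*E - 4*y
H(n) = (32 - 7*n)/(-127 + n) (H(n) = (n + (-8*n - 4*(-8)))/(n - 127) = (n + (-8*n + 32))/(-127 + n) = (n + (32 - 8*n))/(-127 + n) = (32 - 7*n)/(-127 + n))
1/(H(284) + (d(208, -136) - 1*13959)) = 1/((32 - 7*284)/(-127 + 284) + (208 - 1*13959)) = 1/((32 - 1988)/157 + (208 - 13959)) = 1/((1/157)*(-1956) - 13751) = 1/(-1956/157 - 13751) = 1/(-2160863/157) = -157/2160863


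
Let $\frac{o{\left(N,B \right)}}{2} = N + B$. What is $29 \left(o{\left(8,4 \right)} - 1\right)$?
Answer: $667$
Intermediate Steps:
$o{\left(N,B \right)} = 2 B + 2 N$ ($o{\left(N,B \right)} = 2 \left(N + B\right) = 2 \left(B + N\right) = 2 B + 2 N$)
$29 \left(o{\left(8,4 \right)} - 1\right) = 29 \left(\left(2 \cdot 4 + 2 \cdot 8\right) - 1\right) = 29 \left(\left(8 + 16\right) - 1\right) = 29 \left(24 - 1\right) = 29 \cdot 23 = 667$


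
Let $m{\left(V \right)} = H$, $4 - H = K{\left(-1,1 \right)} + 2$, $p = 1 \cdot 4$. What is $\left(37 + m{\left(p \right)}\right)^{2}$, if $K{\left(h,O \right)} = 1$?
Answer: $1444$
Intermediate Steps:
$p = 4$
$H = 1$ ($H = 4 - \left(1 + 2\right) = 4 - 3 = 1$)
$m{\left(V \right)} = 1$
$\left(37 + m{\left(p \right)}\right)^{2} = \left(37 + 1\right)^{2} = 38^{2} = 1444$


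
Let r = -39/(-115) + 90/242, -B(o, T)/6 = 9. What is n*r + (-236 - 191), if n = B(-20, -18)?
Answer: -6475981/13915 ≈ -465.40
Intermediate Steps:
B(o, T) = -54 (B(o, T) = -6*9 = -54)
n = -54
r = 9894/13915 (r = -39*(-1/115) + 90*(1/242) = 39/115 + 45/121 = 9894/13915 ≈ 0.71103)
n*r + (-236 - 191) = -54*9894/13915 + (-236 - 191) = -534276/13915 - 427 = -6475981/13915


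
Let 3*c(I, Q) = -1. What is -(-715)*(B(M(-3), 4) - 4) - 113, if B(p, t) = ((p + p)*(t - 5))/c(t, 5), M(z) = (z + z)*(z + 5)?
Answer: -54453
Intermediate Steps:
M(z) = 2*z*(5 + z) (M(z) = (2*z)*(5 + z) = 2*z*(5 + z))
c(I, Q) = -1/3 (c(I, Q) = (1/3)*(-1) = -1/3)
B(p, t) = -6*p*(-5 + t) (B(p, t) = ((p + p)*(t - 5))/(-1/3) = ((2*p)*(-5 + t))*(-3) = (2*p*(-5 + t))*(-3) = -6*p*(-5 + t))
-(-715)*(B(M(-3), 4) - 4) - 113 = -(-715)*(6*(2*(-3)*(5 - 3))*(5 - 1*4) - 4) - 113 = -(-715)*(6*(2*(-3)*2)*(5 - 4) - 4) - 113 = -(-715)*(6*(-12)*1 - 4) - 113 = -(-715)*(-72 - 4) - 113 = -(-715)*(-76) - 113 = -143*380 - 113 = -54340 - 113 = -54453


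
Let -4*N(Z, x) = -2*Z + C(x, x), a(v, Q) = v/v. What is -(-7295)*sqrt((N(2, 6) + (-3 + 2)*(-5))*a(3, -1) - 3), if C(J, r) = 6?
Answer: 7295*sqrt(6)/2 ≈ 8934.5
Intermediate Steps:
a(v, Q) = 1
N(Z, x) = -3/2 + Z/2 (N(Z, x) = -(-2*Z + 6)/4 = -(6 - 2*Z)/4 = -3/2 + Z/2)
-(-7295)*sqrt((N(2, 6) + (-3 + 2)*(-5))*a(3, -1) - 3) = -(-7295)*sqrt(((-3/2 + (1/2)*2) + (-3 + 2)*(-5))*1 - 3) = -(-7295)*sqrt(((-3/2 + 1) - 1*(-5))*1 - 3) = -(-7295)*sqrt((-1/2 + 5)*1 - 3) = -(-7295)*sqrt((9/2)*1 - 3) = -(-7295)*sqrt(9/2 - 3) = -(-7295)*sqrt(3/2) = -(-7295)*sqrt(6)/2 = 7295*sqrt(6)/2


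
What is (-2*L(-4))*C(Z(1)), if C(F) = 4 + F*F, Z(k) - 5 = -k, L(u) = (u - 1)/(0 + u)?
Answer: -50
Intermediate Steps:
L(u) = (-1 + u)/u
Z(k) = 5 - k
C(F) = 4 + F**2
(-2*L(-4))*C(Z(1)) = (-2*(-1 - 4)/(-4))*(4 + (5 - 1*1)**2) = (-(-1)*(-5)/2)*(4 + (5 - 1)**2) = (-2*5/4)*(4 + 4**2) = -5*(4 + 16)/2 = -5/2*20 = -50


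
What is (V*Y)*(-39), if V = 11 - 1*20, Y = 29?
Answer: 10179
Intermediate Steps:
V = -9 (V = 11 - 20 = -9)
(V*Y)*(-39) = -9*29*(-39) = -261*(-39) = 10179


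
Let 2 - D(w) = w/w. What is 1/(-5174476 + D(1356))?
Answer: -1/5174475 ≈ -1.9326e-7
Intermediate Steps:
D(w) = 1 (D(w) = 2 - w/w = 2 - 1*1 = 2 - 1 = 1)
1/(-5174476 + D(1356)) = 1/(-5174476 + 1) = 1/(-5174475) = -1/5174475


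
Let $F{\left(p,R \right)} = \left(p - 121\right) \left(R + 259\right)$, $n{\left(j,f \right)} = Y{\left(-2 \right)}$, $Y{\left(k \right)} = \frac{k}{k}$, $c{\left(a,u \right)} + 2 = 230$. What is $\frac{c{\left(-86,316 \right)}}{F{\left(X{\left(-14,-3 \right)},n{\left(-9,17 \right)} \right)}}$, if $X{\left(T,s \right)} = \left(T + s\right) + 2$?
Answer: $- \frac{57}{8840} \approx -0.006448$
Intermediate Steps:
$c{\left(a,u \right)} = 228$ ($c{\left(a,u \right)} = -2 + 230 = 228$)
$Y{\left(k \right)} = 1$
$X{\left(T,s \right)} = 2 + T + s$
$n{\left(j,f \right)} = 1$
$F{\left(p,R \right)} = \left(-121 + p\right) \left(259 + R\right)$
$\frac{c{\left(-86,316 \right)}}{F{\left(X{\left(-14,-3 \right)},n{\left(-9,17 \right)} \right)}} = \frac{228}{-31339 - 121 + 259 \left(2 - 14 - 3\right) + 1 \left(2 - 14 - 3\right)} = \frac{228}{-31339 - 121 + 259 \left(-15\right) + 1 \left(-15\right)} = \frac{228}{-31339 - 121 - 3885 - 15} = \frac{228}{-35360} = 228 \left(- \frac{1}{35360}\right) = - \frac{57}{8840}$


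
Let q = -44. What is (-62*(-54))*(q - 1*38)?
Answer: -274536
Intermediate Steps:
(-62*(-54))*(q - 1*38) = (-62*(-54))*(-44 - 1*38) = 3348*(-44 - 38) = 3348*(-82) = -274536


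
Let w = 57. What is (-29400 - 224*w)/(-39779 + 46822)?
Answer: -42168/7043 ≈ -5.9872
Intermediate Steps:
(-29400 - 224*w)/(-39779 + 46822) = (-29400 - 224*57)/(-39779 + 46822) = (-29400 - 12768)/7043 = -42168*1/7043 = -42168/7043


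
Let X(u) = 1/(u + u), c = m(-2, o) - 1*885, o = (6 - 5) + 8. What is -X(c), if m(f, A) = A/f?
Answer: 1/1779 ≈ 0.00056211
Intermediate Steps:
o = 9 (o = 1 + 8 = 9)
c = -1779/2 (c = 9/(-2) - 1*885 = 9*(-1/2) - 885 = -9/2 - 885 = -1779/2 ≈ -889.50)
X(u) = 1/(2*u)
-X(c) = -1/(2*(-1779/2)) = -(-2)/(2*1779) = -1*(-1/1779) = 1/1779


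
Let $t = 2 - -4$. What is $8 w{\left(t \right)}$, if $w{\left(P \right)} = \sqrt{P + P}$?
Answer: $16 \sqrt{3} \approx 27.713$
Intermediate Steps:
$t = 6$ ($t = 2 + 4 = 6$)
$w{\left(P \right)} = \sqrt{2} \sqrt{P}$ ($w{\left(P \right)} = \sqrt{2 P} = \sqrt{2} \sqrt{P}$)
$8 w{\left(t \right)} = 8 \sqrt{2} \sqrt{6} = 8 \cdot 2 \sqrt{3} = 16 \sqrt{3}$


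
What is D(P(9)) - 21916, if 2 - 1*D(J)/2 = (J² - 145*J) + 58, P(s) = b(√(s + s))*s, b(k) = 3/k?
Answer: -22109 + 1305*√2 ≈ -20263.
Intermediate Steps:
P(s) = 3*√2*√s/2 (P(s) = (3/(√(s + s)))*s = (3/(√(2*s)))*s = (3/((√2*√s)))*s = (3*(√2/(2*√s)))*s = (3*√2/(2*√s))*s = 3*√2*√s/2)
D(J) = -112 - 2*J² + 290*J (D(J) = 4 - 2*((J² - 145*J) + 58) = 4 - 2*(58 + J² - 145*J) = 4 + (-116 - 2*J² + 290*J) = -112 - 2*J² + 290*J)
D(P(9)) - 21916 = (-112 - 2*(3*√2*√9/2)² + 290*(3*√2*√9/2)) - 21916 = (-112 - 2*((3/2)*√2*3)² + 290*((3/2)*√2*3)) - 21916 = (-112 - 2*(9*√2/2)² + 290*(9*√2/2)) - 21916 = (-112 - 2*81/2 + 1305*√2) - 21916 = (-112 - 81 + 1305*√2) - 21916 = (-193 + 1305*√2) - 21916 = -22109 + 1305*√2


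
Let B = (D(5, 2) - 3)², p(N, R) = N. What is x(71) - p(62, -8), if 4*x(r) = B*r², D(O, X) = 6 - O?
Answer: 4979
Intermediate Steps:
B = 4 (B = ((6 - 1*5) - 3)² = ((6 - 5) - 3)² = (1 - 3)² = (-2)² = 4)
x(r) = r² (x(r) = (4*r²)/4 = r²)
x(71) - p(62, -8) = 71² - 1*62 = 5041 - 62 = 4979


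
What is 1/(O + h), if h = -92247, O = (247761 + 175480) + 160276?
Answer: 1/491270 ≈ 2.0355e-6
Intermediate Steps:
O = 583517 (O = 423241 + 160276 = 583517)
1/(O + h) = 1/(583517 - 92247) = 1/491270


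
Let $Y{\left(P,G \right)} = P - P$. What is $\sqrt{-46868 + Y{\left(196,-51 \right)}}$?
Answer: $2 i \sqrt{11717} \approx 216.49 i$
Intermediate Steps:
$Y{\left(P,G \right)} = 0$
$\sqrt{-46868 + Y{\left(196,-51 \right)}} = \sqrt{-46868 + 0} = \sqrt{-46868} = 2 i \sqrt{11717}$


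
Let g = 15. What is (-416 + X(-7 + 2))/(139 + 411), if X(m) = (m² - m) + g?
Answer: -371/550 ≈ -0.67455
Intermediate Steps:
X(m) = 15 + m² - m (X(m) = (m² - m) + 15 = 15 + m² - m)
(-416 + X(-7 + 2))/(139 + 411) = (-416 + (15 + (-7 + 2)² - (-7 + 2)))/(139 + 411) = (-416 + (15 + (-5)² - 1*(-5)))/550 = (-416 + (15 + 25 + 5))*(1/550) = (-416 + 45)*(1/550) = -371*1/550 = -371/550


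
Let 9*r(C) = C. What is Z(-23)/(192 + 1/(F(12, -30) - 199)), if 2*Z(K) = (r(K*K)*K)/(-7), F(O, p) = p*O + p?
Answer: 7166363/14248962 ≈ 0.50294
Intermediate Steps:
F(O, p) = p + O*p (F(O, p) = O*p + p = p + O*p)
r(C) = C/9
Z(K) = -K³/126 (Z(K) = ((((K*K)/9)*K)/(-7))/2 = (((K²/9)*K)*(-⅐))/2 = ((K³/9)*(-⅐))/2 = (-K³/63)/2 = -K³/126)
Z(-23)/(192 + 1/(F(12, -30) - 199)) = (-1/126*(-23)³)/(192 + 1/(-30*(1 + 12) - 199)) = (-1/126*(-12167))/(192 + 1/(-30*13 - 199)) = 12167/(126*(192 + 1/(-390 - 199))) = 12167/(126*(192 + 1/(-589))) = 12167/(126*(192 - 1/589)) = 12167/(126*(113087/589)) = (12167/126)*(589/113087) = 7166363/14248962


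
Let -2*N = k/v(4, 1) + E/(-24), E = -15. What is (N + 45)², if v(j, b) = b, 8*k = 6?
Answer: 502681/256 ≈ 1963.6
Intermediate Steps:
k = ¾ (k = (⅛)*6 = ¾ ≈ 0.75000)
N = -11/16 (N = -((¾)/1 - 15/(-24))/2 = -((¾)*1 - 15*(-1/24))/2 = -(¾ + 5/8)/2 = -½*11/8 = -11/16 ≈ -0.68750)
(N + 45)² = (-11/16 + 45)² = (709/16)² = 502681/256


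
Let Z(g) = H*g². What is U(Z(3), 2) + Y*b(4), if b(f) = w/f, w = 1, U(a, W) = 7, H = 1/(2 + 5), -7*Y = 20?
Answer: 44/7 ≈ 6.2857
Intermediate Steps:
Y = -20/7 (Y = -⅐*20 = -20/7 ≈ -2.8571)
H = ⅐ (H = 1/7 = ⅐ ≈ 0.14286)
Z(g) = g²/7
b(f) = 1/f
U(Z(3), 2) + Y*b(4) = 7 - 20/7/4 = 7 - 20/7*¼ = 7 - 5/7 = 44/7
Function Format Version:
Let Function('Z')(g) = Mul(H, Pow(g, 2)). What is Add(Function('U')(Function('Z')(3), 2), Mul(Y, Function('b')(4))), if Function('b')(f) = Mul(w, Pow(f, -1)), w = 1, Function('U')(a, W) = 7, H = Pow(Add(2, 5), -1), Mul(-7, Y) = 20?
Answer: Rational(44, 7) ≈ 6.2857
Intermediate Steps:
Y = Rational(-20, 7) (Y = Mul(Rational(-1, 7), 20) = Rational(-20, 7) ≈ -2.8571)
H = Rational(1, 7) (H = Pow(7, -1) = Rational(1, 7) ≈ 0.14286)
Function('Z')(g) = Mul(Rational(1, 7), Pow(g, 2))
Function('b')(f) = Pow(f, -1) (Function('b')(f) = Mul(1, Pow(f, -1)) = Pow(f, -1))
Add(Function('U')(Function('Z')(3), 2), Mul(Y, Function('b')(4))) = Add(7, Mul(Rational(-20, 7), Pow(4, -1))) = Add(7, Mul(Rational(-20, 7), Rational(1, 4))) = Add(7, Rational(-5, 7)) = Rational(44, 7)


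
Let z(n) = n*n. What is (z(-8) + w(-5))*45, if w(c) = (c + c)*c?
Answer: 5130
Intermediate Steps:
z(n) = n²
w(c) = 2*c² (w(c) = (2*c)*c = 2*c²)
(z(-8) + w(-5))*45 = ((-8)² + 2*(-5)²)*45 = (64 + 2*25)*45 = (64 + 50)*45 = 114*45 = 5130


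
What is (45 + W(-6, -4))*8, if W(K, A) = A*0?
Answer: 360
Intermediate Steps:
W(K, A) = 0
(45 + W(-6, -4))*8 = (45 + 0)*8 = 45*8 = 360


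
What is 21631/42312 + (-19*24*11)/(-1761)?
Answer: 83443061/24837144 ≈ 3.3596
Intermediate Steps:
21631/42312 + (-19*24*11)/(-1761) = 21631*(1/42312) - 456*11*(-1/1761) = 21631/42312 - 5016*(-1/1761) = 21631/42312 + 1672/587 = 83443061/24837144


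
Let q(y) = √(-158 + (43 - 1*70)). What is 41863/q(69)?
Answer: -41863*I*√185/185 ≈ -3077.8*I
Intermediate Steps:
q(y) = I*√185 (q(y) = √(-158 + (43 - 70)) = √(-158 - 27) = √(-185) = I*√185)
41863/q(69) = 41863/((I*√185)) = 41863*(-I*√185/185) = -41863*I*√185/185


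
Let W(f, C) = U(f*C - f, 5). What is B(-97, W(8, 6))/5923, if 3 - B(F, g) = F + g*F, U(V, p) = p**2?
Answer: 2525/5923 ≈ 0.42630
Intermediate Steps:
W(f, C) = 25 (W(f, C) = 5**2 = 25)
B(F, g) = 3 - F - F*g (B(F, g) = 3 - (F + g*F) = 3 - (F + F*g) = 3 + (-F - F*g) = 3 - F - F*g)
B(-97, W(8, 6))/5923 = (3 - 1*(-97) - 1*(-97)*25)/5923 = (3 + 97 + 2425)*(1/5923) = 2525*(1/5923) = 2525/5923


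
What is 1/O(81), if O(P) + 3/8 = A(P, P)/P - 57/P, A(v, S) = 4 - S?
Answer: -648/1315 ≈ -0.49278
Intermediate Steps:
O(P) = -3/8 - 57/P + (4 - P)/P (O(P) = -3/8 + ((4 - P)/P - 57/P) = -3/8 + (-57/P + (4 - P)/P) = -3/8 - 57/P + (4 - P)/P)
1/O(81) = 1/(-11/8 - 53/81) = 1/(-1315/648) = -648/1315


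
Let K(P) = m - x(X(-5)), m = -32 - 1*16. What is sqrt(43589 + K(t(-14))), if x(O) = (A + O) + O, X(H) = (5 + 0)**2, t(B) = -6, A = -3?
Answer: sqrt(43494) ≈ 208.55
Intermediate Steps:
X(H) = 25 (X(H) = 5**2 = 25)
x(O) = -3 + 2*O (x(O) = (-3 + O) + O = -3 + 2*O)
m = -48 (m = -32 - 16 = -48)
K(P) = -95 (K(P) = -48 - (-3 + 2*25) = -48 - (-3 + 50) = -48 - 1*47 = -48 - 47 = -95)
sqrt(43589 + K(t(-14))) = sqrt(43589 - 95) = sqrt(43494)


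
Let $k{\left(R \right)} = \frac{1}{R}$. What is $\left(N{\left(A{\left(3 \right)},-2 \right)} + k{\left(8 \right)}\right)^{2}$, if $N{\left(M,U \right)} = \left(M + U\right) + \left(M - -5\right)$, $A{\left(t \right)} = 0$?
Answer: $\frac{625}{64} \approx 9.7656$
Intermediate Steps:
$N{\left(M,U \right)} = 5 + U + 2 M$ ($N{\left(M,U \right)} = \left(M + U\right) + \left(M + 5\right) = \left(M + U\right) + \left(5 + M\right) = 5 + U + 2 M$)
$\left(N{\left(A{\left(3 \right)},-2 \right)} + k{\left(8 \right)}\right)^{2} = \left(\left(5 - 2 + 2 \cdot 0\right) + \frac{1}{8}\right)^{2} = \left(\left(5 - 2 + 0\right) + \frac{1}{8}\right)^{2} = \left(3 + \frac{1}{8}\right)^{2} = \left(\frac{25}{8}\right)^{2} = \frac{625}{64}$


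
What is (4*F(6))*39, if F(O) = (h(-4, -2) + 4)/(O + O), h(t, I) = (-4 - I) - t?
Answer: 78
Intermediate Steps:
h(t, I) = -4 - I - t
F(O) = 3/O (F(O) = ((-4 - 1*(-2) - 1*(-4)) + 4)/(O + O) = ((-4 + 2 + 4) + 4)/((2*O)) = (2 + 4)*(1/(2*O)) = 6*(1/(2*O)) = 3/O)
(4*F(6))*39 = (4*(3/6))*39 = (4*(3*(1/6)))*39 = (4*(1/2))*39 = 2*39 = 78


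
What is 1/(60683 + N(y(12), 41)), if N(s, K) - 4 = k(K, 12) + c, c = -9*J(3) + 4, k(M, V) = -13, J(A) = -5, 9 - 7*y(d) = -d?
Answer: 1/60723 ≈ 1.6468e-5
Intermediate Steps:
y(d) = 9/7 + d/7 (y(d) = 9/7 - (-1)*d/7 = 9/7 + d/7)
c = 49 (c = -9*(-5) + 4 = 45 + 4 = 49)
N(s, K) = 40 (N(s, K) = 4 + (-13 + 49) = 4 + 36 = 40)
1/(60683 + N(y(12), 41)) = 1/(60683 + 40) = 1/60723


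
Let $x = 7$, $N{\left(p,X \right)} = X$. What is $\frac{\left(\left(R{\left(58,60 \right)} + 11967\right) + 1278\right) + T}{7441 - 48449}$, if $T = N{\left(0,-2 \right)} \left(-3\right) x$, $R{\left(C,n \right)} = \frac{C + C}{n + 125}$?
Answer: $- \frac{2458211}{7586480} \approx -0.32403$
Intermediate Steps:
$R{\left(C,n \right)} = \frac{2 C}{125 + n}$
$T = 42$ ($T = \left(-2\right) \left(-3\right) 7 = 6 \cdot 7 = 42$)
$\frac{\left(\left(R{\left(58,60 \right)} + 11967\right) + 1278\right) + T}{7441 - 48449} = \frac{\left(\left(2 \cdot 58 \frac{1}{125 + 60} + 11967\right) + 1278\right) + 42}{7441 - 48449} = \frac{\left(\left(2 \cdot 58 \cdot \frac{1}{185} + 11967\right) + 1278\right) + 42}{-41008} = \left(\left(\left(2 \cdot 58 \cdot \frac{1}{185} + 11967\right) + 1278\right) + 42\right) \left(- \frac{1}{41008}\right) = \left(\left(\left(\frac{116}{185} + 11967\right) + 1278\right) + 42\right) \left(- \frac{1}{41008}\right) = \left(\left(\frac{2214011}{185} + 1278\right) + 42\right) \left(- \frac{1}{41008}\right) = \left(\frac{2450441}{185} + 42\right) \left(- \frac{1}{41008}\right) = \frac{2458211}{185} \left(- \frac{1}{41008}\right) = - \frac{2458211}{7586480}$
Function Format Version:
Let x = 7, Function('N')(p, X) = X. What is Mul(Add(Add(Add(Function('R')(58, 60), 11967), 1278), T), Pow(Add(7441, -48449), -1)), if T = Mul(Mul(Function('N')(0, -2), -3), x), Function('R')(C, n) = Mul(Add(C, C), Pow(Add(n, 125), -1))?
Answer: Rational(-2458211, 7586480) ≈ -0.32403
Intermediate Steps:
Function('R')(C, n) = Mul(2, C, Pow(Add(125, n), -1)) (Function('R')(C, n) = Mul(Mul(2, C), Pow(Add(125, n), -1)) = Mul(2, C, Pow(Add(125, n), -1)))
T = 42 (T = Mul(Mul(-2, -3), 7) = Mul(6, 7) = 42)
Mul(Add(Add(Add(Function('R')(58, 60), 11967), 1278), T), Pow(Add(7441, -48449), -1)) = Mul(Add(Add(Add(Mul(2, 58, Pow(Add(125, 60), -1)), 11967), 1278), 42), Pow(Add(7441, -48449), -1)) = Mul(Add(Add(Add(Mul(2, 58, Pow(185, -1)), 11967), 1278), 42), Pow(-41008, -1)) = Mul(Add(Add(Add(Mul(2, 58, Rational(1, 185)), 11967), 1278), 42), Rational(-1, 41008)) = Mul(Add(Add(Add(Rational(116, 185), 11967), 1278), 42), Rational(-1, 41008)) = Mul(Add(Add(Rational(2214011, 185), 1278), 42), Rational(-1, 41008)) = Mul(Add(Rational(2450441, 185), 42), Rational(-1, 41008)) = Mul(Rational(2458211, 185), Rational(-1, 41008)) = Rational(-2458211, 7586480)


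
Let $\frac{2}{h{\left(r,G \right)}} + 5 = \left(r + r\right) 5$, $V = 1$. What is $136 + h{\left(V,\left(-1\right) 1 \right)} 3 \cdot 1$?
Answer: $\frac{686}{5} \approx 137.2$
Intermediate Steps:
$h{\left(r,G \right)} = \frac{2}{-5 + 10 r}$ ($h{\left(r,G \right)} = \frac{2}{-5 + \left(r + r\right) 5} = \frac{2}{-5 + 2 r 5} = \frac{2}{-5 + 10 r}$)
$136 + h{\left(V,\left(-1\right) 1 \right)} 3 \cdot 1 = 136 + \frac{2}{5 \left(-1 + 2 \cdot 1\right)} 3 \cdot 1 = 136 + \frac{2}{5 \left(-1 + 2\right)} 3 = 136 + \frac{2}{5 \cdot 1} \cdot 3 = 136 + \frac{2}{5} \cdot 1 \cdot 3 = 136 + \frac{2}{5} \cdot 3 = 136 + \frac{6}{5} = \frac{686}{5}$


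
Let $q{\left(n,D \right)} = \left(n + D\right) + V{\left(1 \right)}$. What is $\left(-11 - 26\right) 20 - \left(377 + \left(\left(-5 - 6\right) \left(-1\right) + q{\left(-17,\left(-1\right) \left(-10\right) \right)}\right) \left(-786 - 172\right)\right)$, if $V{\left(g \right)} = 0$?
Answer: $2715$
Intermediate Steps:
$q{\left(n,D \right)} = D + n$ ($q{\left(n,D \right)} = \left(n + D\right) + 0 = \left(D + n\right) + 0 = D + n$)
$\left(-11 - 26\right) 20 - \left(377 + \left(\left(-5 - 6\right) \left(-1\right) + q{\left(-17,\left(-1\right) \left(-10\right) \right)}\right) \left(-786 - 172\right)\right) = \left(-11 - 26\right) 20 - \left(377 + \left(\left(-5 - 6\right) \left(-1\right) - 7\right) \left(-786 - 172\right)\right) = \left(-37\right) 20 - \left(377 + \left(\left(-11\right) \left(-1\right) + \left(10 - 17\right)\right) \left(-958\right)\right) = -740 - \left(377 + \left(11 - 7\right) \left(-958\right)\right) = -740 - \left(377 + 4 \left(-958\right)\right) = -740 - \left(377 - 3832\right) = -740 - -3455 = -740 + 3455 = 2715$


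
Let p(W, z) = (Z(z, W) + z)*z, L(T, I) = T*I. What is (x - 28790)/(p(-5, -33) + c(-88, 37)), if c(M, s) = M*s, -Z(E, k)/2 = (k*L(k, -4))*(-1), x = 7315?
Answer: -21475/4433 ≈ -4.8443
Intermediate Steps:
L(T, I) = I*T
Z(E, k) = -8*k² (Z(E, k) = -2*k*(-4*k)*(-1) = -2*(-4*k²)*(-1) = -8*k²)
p(W, z) = z*(z - 8*W²) (p(W, z) = (-8*W² + z)*z = (z - 8*W²)*z = z*(z - 8*W²))
(x - 28790)/(p(-5, -33) + c(-88, 37)) = (7315 - 28790)/(-33*(-33 - 8*(-5)²) - 88*37) = -21475/(-33*(-33 - 8*25) - 3256) = -21475/(-33*(-33 - 200) - 3256) = -21475/(-33*(-233) - 3256) = -21475/(7689 - 3256) = -21475/4433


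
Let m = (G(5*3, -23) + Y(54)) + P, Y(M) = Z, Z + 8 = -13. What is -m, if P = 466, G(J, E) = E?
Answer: -422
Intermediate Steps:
Z = -21 (Z = -8 - 13 = -21)
Y(M) = -21
m = 422 (m = (-23 - 21) + 466 = -44 + 466 = 422)
-m = -1*422 = -422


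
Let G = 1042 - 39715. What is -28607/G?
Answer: 28607/38673 ≈ 0.73971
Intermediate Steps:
G = -38673
-28607/G = -28607/(-38673) = -28607*(-1/38673) = 28607/38673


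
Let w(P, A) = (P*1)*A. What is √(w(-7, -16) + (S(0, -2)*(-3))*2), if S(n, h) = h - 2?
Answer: 2*√34 ≈ 11.662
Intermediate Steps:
S(n, h) = -2 + h
w(P, A) = A*P (w(P, A) = P*A = A*P)
√(w(-7, -16) + (S(0, -2)*(-3))*2) = √(-16*(-7) + ((-2 - 2)*(-3))*2) = √(112 - 4*(-3)*2) = √(112 + 12*2) = √(112 + 24) = √136 = 2*√34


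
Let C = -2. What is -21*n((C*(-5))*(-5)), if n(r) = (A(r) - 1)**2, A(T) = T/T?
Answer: 0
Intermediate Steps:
A(T) = 1
n(r) = 0 (n(r) = (1 - 1)**2 = 0**2 = 0)
-21*n((C*(-5))*(-5)) = -21*0 = 0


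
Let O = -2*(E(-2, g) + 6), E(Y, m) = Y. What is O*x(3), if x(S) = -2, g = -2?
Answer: 16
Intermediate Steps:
O = -8 (O = -2*(-2 + 6) = -2*4 = -8)
O*x(3) = -8*(-2) = 16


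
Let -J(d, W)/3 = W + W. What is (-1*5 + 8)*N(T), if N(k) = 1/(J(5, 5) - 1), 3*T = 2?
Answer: -3/31 ≈ -0.096774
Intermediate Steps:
T = ⅔ (T = (⅓)*2 = ⅔ ≈ 0.66667)
J(d, W) = -6*W (J(d, W) = -3*(W + W) = -6*W)
N(k) = -1/31 (N(k) = 1/(-6*5 - 1) = 1/(-30 - 1) = 1/(-31) = -1/31)
(-1*5 + 8)*N(T) = (-1*5 + 8)*(-1/31) = (-5 + 8)*(-1/31) = 3*(-1/31) = -3/31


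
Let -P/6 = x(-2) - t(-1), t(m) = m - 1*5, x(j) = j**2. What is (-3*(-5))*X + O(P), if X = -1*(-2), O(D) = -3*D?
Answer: 210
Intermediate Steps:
t(m) = -5 + m (t(m) = m - 5 = -5 + m)
P = -60 (P = -6*((-2)**2 - (-5 - 1)) = -6*(4 - 1*(-6)) = -6*(4 + 6) = -6*10 = -60)
X = 2
(-3*(-5))*X + O(P) = -3*(-5)*2 - 3*(-60) = 15*2 + 180 = 30 + 180 = 210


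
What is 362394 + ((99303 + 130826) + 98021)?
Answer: 690544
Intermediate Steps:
362394 + ((99303 + 130826) + 98021) = 362394 + (230129 + 98021) = 362394 + 328150 = 690544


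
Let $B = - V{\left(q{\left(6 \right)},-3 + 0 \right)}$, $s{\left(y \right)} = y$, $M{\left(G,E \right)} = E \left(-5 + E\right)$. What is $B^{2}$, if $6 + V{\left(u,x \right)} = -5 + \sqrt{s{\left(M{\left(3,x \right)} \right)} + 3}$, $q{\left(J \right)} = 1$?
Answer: $148 - 66 \sqrt{3} \approx 33.685$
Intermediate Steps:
$V{\left(u,x \right)} = -11 + \sqrt{3 + x \left(-5 + x\right)}$ ($V{\left(u,x \right)} = -6 + \left(-5 + \sqrt{x \left(-5 + x\right) + 3}\right) = -6 + \left(-5 + \sqrt{3 + x \left(-5 + x\right)}\right) = -11 + \sqrt{3 + x \left(-5 + x\right)}$)
$B = 11 - 3 \sqrt{3}$ ($B = - (-11 + \sqrt{3 + \left(-3 + 0\right) \left(-5 + \left(-3 + 0\right)\right)}) = - (-11 + \sqrt{3 - 3 \left(-5 - 3\right)}) = - (-11 + \sqrt{3 - -24}) = - (-11 + \sqrt{3 + 24}) = - (-11 + \sqrt{27}) = - (-11 + 3 \sqrt{3}) = 11 - 3 \sqrt{3} \approx 5.8038$)
$B^{2} = \left(11 - 3 \sqrt{3}\right)^{2}$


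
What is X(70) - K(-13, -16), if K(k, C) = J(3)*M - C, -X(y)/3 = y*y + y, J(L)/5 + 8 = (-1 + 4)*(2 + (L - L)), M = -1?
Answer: -14936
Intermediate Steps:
J(L) = -10 (J(L) = -40 + 5*((-1 + 4)*(2 + (L - L))) = -40 + 5*(3*(2 + 0)) = -40 + 5*(3*2) = -40 + 5*6 = -40 + 30 = -10)
X(y) = -3*y - 3*y² (X(y) = -3*(y*y + y) = -3*(y² + y) = -3*(y + y²) = -3*y - 3*y²)
K(k, C) = 10 - C (K(k, C) = -10*(-1) - C = 10 - C)
X(70) - K(-13, -16) = -3*70*(1 + 70) - (10 - 1*(-16)) = -3*70*71 - (10 + 16) = -14910 - 1*26 = -14910 - 26 = -14936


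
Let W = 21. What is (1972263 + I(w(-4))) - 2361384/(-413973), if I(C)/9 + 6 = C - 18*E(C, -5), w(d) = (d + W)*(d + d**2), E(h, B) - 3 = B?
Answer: 90815313269/45997 ≈ 1.9744e+6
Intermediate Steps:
E(h, B) = 3 + B
w(d) = (21 + d)*(d + d**2) (w(d) = (d + 21)*(d + d**2) = (21 + d)*(d + d**2))
I(C) = 270 + 9*C (I(C) = -54 + 9*(C - 18*(3 - 5)) = -54 + 9*(C - 18*(-2)) = -54 + 9*(C + 36) = -54 + 9*(36 + C) = -54 + (324 + 9*C) = 270 + 9*C)
(1972263 + I(w(-4))) - 2361384/(-413973) = (1972263 + (270 + 9*(-4*(21 + (-4)**2 + 22*(-4))))) - 2361384/(-413973) = (1972263 + (270 + 9*(-4*(21 + 16 - 88)))) - 2361384*(-1/413973) = (1972263 + (270 + 9*(-4*(-51)))) + 262376/45997 = (1972263 + (270 + 9*204)) + 262376/45997 = (1972263 + (270 + 1836)) + 262376/45997 = (1972263 + 2106) + 262376/45997 = 1974369 + 262376/45997 = 90815313269/45997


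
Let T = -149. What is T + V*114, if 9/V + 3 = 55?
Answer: -3361/26 ≈ -129.27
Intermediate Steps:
V = 9/52 (V = 9/(-3 + 55) = 9/52 ≈ 0.17308)
T + V*114 = -149 + (9/52)*114 = -149 + 513/26 = -3361/26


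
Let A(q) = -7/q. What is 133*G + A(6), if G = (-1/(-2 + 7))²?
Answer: 623/150 ≈ 4.1533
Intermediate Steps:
G = 1/25 (G = (-1/5)² = (-1*⅕)² = (-⅕)² = 1/25 ≈ 0.040000)
133*G + A(6) = 133*(1/25) - 7/6 = 133/25 - 7*⅙ = 133/25 - 7/6 = 623/150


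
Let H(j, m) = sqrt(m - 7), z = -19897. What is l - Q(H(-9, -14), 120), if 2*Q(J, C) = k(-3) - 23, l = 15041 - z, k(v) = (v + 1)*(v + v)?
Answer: 69887/2 ≈ 34944.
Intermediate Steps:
H(j, m) = sqrt(-7 + m)
k(v) = 2*v*(1 + v) (k(v) = (1 + v)*(2*v) = 2*v*(1 + v))
l = 34938 (l = 15041 - 1*(-19897) = 15041 + 19897 = 34938)
Q(J, C) = -11/2 (Q(J, C) = (2*(-3)*(1 - 3) - 23)/2 = (2*(-3)*(-2) - 23)/2 = (12 - 23)/2 = (1/2)*(-11) = -11/2)
l - Q(H(-9, -14), 120) = 34938 - 1*(-11/2) = 34938 + 11/2 = 69887/2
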